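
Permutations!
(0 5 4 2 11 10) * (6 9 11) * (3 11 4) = (0 5 3 11 10)(2 6 9 4) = [5, 1, 6, 11, 2, 3, 9, 7, 8, 4, 0, 10]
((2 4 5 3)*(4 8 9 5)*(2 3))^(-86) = (2 9)(5 8)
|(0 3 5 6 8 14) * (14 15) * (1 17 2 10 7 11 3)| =|(0 1 17 2 10 7 11 3 5 6 8 15 14)| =13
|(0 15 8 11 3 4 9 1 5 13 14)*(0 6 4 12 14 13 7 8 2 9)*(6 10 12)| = |(0 15 2 9 1 5 7 8 11 3 6 4)(10 12 14)| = 12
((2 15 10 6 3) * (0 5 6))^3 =(0 3 10 6 15 5 2)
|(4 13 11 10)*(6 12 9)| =12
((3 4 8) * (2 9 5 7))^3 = ((2 9 5 7)(3 4 8))^3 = (2 7 5 9)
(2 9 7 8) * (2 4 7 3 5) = (2 9 3 5)(4 7 8) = [0, 1, 9, 5, 7, 2, 6, 8, 4, 3]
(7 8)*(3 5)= (3 5)(7 8)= [0, 1, 2, 5, 4, 3, 6, 8, 7]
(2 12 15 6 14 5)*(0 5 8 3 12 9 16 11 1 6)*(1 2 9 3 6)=(0 5 9 16 11 2 3 12 15)(6 14 8)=[5, 1, 3, 12, 4, 9, 14, 7, 6, 16, 10, 2, 15, 13, 8, 0, 11]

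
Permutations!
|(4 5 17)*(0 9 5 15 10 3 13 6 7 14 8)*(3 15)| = |(0 9 5 17 4 3 13 6 7 14 8)(10 15)| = 22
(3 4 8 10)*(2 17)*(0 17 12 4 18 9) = (0 17 2 12 4 8 10 3 18 9) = [17, 1, 12, 18, 8, 5, 6, 7, 10, 0, 3, 11, 4, 13, 14, 15, 16, 2, 9]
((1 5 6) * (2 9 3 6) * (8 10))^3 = (1 9)(2 6)(3 5)(8 10)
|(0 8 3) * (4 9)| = |(0 8 3)(4 9)| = 6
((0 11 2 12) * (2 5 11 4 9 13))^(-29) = (0 4 9 13 2 12)(5 11)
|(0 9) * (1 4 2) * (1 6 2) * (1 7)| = 6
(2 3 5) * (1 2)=[0, 2, 3, 5, 4, 1]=(1 2 3 5)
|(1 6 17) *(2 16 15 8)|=12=|(1 6 17)(2 16 15 8)|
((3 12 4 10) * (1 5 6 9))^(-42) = (1 6)(3 4)(5 9)(10 12)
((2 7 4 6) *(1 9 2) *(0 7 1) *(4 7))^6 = (9)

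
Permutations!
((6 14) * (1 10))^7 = (1 10)(6 14)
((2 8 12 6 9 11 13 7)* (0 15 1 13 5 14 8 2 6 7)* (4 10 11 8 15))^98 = (0 13 1 15 14 5 11 10 4)(6 12 9 7 8)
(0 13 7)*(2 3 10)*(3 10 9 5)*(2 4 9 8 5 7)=[13, 1, 10, 8, 9, 3, 6, 0, 5, 7, 4, 11, 12, 2]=(0 13 2 10 4 9 7)(3 8 5)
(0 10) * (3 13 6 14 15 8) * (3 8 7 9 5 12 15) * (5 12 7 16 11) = [10, 1, 2, 13, 4, 7, 14, 9, 8, 12, 0, 5, 15, 6, 3, 16, 11] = (0 10)(3 13 6 14)(5 7 9 12 15 16 11)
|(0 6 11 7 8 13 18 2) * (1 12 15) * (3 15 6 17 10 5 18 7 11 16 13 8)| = 24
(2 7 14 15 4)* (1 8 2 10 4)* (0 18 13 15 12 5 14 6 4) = (0 18 13 15 1 8 2 7 6 4 10)(5 14 12) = [18, 8, 7, 3, 10, 14, 4, 6, 2, 9, 0, 11, 5, 15, 12, 1, 16, 17, 13]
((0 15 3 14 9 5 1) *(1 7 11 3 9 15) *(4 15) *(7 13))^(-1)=(0 1)(3 11 7 13 5 9 15 4 14)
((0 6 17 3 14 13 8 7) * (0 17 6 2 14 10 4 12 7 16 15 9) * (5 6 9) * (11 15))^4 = ((0 2 14 13 8 16 11 15 5 6 9)(3 10 4 12 7 17))^4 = (0 8 5 2 16 6 14 11 9 13 15)(3 7 4)(10 17 12)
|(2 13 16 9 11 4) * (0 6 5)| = |(0 6 5)(2 13 16 9 11 4)| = 6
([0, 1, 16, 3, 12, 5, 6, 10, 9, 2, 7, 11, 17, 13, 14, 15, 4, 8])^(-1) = [0, 1, 9, 3, 16, 5, 6, 10, 17, 8, 7, 11, 4, 13, 14, 15, 2, 12]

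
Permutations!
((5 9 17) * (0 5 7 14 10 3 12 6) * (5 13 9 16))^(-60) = ((0 13 9 17 7 14 10 3 12 6)(5 16))^(-60) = (17)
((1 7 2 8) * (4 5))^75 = ((1 7 2 8)(4 5))^75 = (1 8 2 7)(4 5)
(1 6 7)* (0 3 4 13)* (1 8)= (0 3 4 13)(1 6 7 8)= [3, 6, 2, 4, 13, 5, 7, 8, 1, 9, 10, 11, 12, 0]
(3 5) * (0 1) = [1, 0, 2, 5, 4, 3] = (0 1)(3 5)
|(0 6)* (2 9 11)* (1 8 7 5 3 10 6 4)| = 9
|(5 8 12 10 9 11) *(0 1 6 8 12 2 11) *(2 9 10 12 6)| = 8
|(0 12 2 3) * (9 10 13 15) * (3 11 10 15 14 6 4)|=|(0 12 2 11 10 13 14 6 4 3)(9 15)|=10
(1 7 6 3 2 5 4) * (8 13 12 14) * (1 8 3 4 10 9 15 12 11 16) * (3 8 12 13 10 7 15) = [0, 15, 5, 2, 12, 7, 4, 6, 10, 3, 9, 16, 14, 11, 8, 13, 1] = (1 15 13 11 16)(2 5 7 6 4 12 14 8 10 9 3)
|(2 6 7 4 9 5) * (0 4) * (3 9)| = 8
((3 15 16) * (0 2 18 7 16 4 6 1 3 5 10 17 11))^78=((0 2 18 7 16 5 10 17 11)(1 3 15 4 6))^78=(0 10 7)(1 4 3 6 15)(2 17 16)(5 18 11)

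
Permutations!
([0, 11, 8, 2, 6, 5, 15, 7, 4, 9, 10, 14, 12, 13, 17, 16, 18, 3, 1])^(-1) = [0, 18, 3, 17, 8, 5, 4, 7, 2, 9, 10, 1, 12, 13, 11, 6, 15, 14, 16]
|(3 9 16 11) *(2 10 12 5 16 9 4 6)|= |(2 10 12 5 16 11 3 4 6)|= 9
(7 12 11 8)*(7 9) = (7 12 11 8 9) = [0, 1, 2, 3, 4, 5, 6, 12, 9, 7, 10, 8, 11]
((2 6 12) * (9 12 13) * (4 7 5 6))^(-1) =(2 12 9 13 6 5 7 4)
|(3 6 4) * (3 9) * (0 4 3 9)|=|(9)(0 4)(3 6)|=2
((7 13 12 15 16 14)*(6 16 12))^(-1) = (6 13 7 14 16)(12 15)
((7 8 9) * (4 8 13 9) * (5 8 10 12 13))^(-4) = ((4 10 12 13 9 7 5 8))^(-4) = (4 9)(5 12)(7 10)(8 13)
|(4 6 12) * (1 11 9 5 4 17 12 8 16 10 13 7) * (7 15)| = 12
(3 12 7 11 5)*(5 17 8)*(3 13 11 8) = (3 12 7 8 5 13 11 17) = [0, 1, 2, 12, 4, 13, 6, 8, 5, 9, 10, 17, 7, 11, 14, 15, 16, 3]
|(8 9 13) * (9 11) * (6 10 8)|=6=|(6 10 8 11 9 13)|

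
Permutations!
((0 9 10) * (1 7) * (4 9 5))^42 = (0 4 10 5 9)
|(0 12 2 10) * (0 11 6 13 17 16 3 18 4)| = 12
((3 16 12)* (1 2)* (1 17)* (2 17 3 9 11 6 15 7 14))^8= (17)(2 7 6 9 16)(3 14 15 11 12)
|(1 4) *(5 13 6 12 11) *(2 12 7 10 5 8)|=20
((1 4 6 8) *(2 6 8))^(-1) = (1 8 4)(2 6)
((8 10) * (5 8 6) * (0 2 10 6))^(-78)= ((0 2 10)(5 8 6))^(-78)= (10)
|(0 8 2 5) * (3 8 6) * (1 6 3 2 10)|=|(0 3 8 10 1 6 2 5)|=8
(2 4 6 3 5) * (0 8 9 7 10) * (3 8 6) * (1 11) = (0 6 8 9 7 10)(1 11)(2 4 3 5) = [6, 11, 4, 5, 3, 2, 8, 10, 9, 7, 0, 1]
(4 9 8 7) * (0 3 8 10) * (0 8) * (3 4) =(0 4 9 10 8 7 3) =[4, 1, 2, 0, 9, 5, 6, 3, 7, 10, 8]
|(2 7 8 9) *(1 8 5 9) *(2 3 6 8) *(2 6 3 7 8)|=12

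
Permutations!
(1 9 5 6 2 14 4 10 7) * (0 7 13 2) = [7, 9, 14, 3, 10, 6, 0, 1, 8, 5, 13, 11, 12, 2, 4] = (0 7 1 9 5 6)(2 14 4 10 13)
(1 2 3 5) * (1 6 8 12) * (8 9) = (1 2 3 5 6 9 8 12) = [0, 2, 3, 5, 4, 6, 9, 7, 12, 8, 10, 11, 1]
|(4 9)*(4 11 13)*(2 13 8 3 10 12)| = 9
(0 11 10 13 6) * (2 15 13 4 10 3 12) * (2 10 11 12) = (0 12 10 4 11 3 2 15 13 6) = [12, 1, 15, 2, 11, 5, 0, 7, 8, 9, 4, 3, 10, 6, 14, 13]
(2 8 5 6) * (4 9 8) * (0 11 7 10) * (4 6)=(0 11 7 10)(2 6)(4 9 8 5)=[11, 1, 6, 3, 9, 4, 2, 10, 5, 8, 0, 7]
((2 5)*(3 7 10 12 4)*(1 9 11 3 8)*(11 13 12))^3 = ((1 9 13 12 4 8)(2 5)(3 7 10 11))^3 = (1 12)(2 5)(3 11 10 7)(4 9)(8 13)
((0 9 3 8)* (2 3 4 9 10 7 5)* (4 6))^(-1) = (0 8 3 2 5 7 10)(4 6 9)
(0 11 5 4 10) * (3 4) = (0 11 5 3 4 10) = [11, 1, 2, 4, 10, 3, 6, 7, 8, 9, 0, 5]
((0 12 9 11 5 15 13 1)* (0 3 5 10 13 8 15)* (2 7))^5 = (0 13 12 1 9 3 11 5 10)(2 7)(8 15)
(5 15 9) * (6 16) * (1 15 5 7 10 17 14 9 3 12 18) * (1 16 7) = (1 15 3 12 18 16 6 7 10 17 14 9) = [0, 15, 2, 12, 4, 5, 7, 10, 8, 1, 17, 11, 18, 13, 9, 3, 6, 14, 16]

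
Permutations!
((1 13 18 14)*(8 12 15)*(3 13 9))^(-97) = (1 14 18 13 3 9)(8 15 12)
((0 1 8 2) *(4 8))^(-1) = (0 2 8 4 1)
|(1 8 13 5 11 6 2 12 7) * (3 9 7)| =|(1 8 13 5 11 6 2 12 3 9 7)| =11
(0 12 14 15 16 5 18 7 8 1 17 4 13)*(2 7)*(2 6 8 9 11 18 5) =(0 12 14 15 16 2 7 9 11 18 6 8 1 17 4 13) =[12, 17, 7, 3, 13, 5, 8, 9, 1, 11, 10, 18, 14, 0, 15, 16, 2, 4, 6]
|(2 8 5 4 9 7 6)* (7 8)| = |(2 7 6)(4 9 8 5)| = 12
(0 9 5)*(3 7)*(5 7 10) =(0 9 7 3 10 5) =[9, 1, 2, 10, 4, 0, 6, 3, 8, 7, 5]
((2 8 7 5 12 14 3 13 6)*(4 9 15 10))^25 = (2 13 14 5 8 6 3 12 7)(4 9 15 10)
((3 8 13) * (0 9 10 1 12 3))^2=((0 9 10 1 12 3 8 13))^2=(0 10 12 8)(1 3 13 9)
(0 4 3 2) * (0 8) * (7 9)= (0 4 3 2 8)(7 9)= [4, 1, 8, 2, 3, 5, 6, 9, 0, 7]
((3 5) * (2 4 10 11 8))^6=((2 4 10 11 8)(3 5))^6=(2 4 10 11 8)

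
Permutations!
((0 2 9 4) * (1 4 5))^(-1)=(0 4 1 5 9 2)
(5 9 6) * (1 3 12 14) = (1 3 12 14)(5 9 6) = [0, 3, 2, 12, 4, 9, 5, 7, 8, 6, 10, 11, 14, 13, 1]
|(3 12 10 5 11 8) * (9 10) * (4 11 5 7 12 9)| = |(3 9 10 7 12 4 11 8)| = 8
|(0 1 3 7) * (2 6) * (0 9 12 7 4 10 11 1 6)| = |(0 6 2)(1 3 4 10 11)(7 9 12)| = 15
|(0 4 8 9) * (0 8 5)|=|(0 4 5)(8 9)|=6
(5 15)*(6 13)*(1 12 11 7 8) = (1 12 11 7 8)(5 15)(6 13) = [0, 12, 2, 3, 4, 15, 13, 8, 1, 9, 10, 7, 11, 6, 14, 5]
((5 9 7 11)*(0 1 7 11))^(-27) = ((0 1 7)(5 9 11))^(-27) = (11)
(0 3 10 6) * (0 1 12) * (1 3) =[1, 12, 2, 10, 4, 5, 3, 7, 8, 9, 6, 11, 0] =(0 1 12)(3 10 6)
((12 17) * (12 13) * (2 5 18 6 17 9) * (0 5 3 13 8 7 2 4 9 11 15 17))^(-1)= ((0 5 18 6)(2 3 13 12 11 15 17 8 7)(4 9))^(-1)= (0 6 18 5)(2 7 8 17 15 11 12 13 3)(4 9)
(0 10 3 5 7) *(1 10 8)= (0 8 1 10 3 5 7)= [8, 10, 2, 5, 4, 7, 6, 0, 1, 9, 3]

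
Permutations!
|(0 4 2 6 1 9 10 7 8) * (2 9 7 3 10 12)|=18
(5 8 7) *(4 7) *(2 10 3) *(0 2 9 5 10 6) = (0 2 6)(3 9 5 8 4 7 10) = [2, 1, 6, 9, 7, 8, 0, 10, 4, 5, 3]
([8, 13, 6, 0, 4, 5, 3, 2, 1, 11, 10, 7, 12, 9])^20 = [0, 1, 2, 3, 4, 5, 6, 7, 8, 9, 10, 11, 12, 13]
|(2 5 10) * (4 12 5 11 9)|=7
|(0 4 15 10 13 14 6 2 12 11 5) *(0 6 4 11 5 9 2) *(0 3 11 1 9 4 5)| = 45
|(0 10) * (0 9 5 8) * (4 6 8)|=|(0 10 9 5 4 6 8)|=7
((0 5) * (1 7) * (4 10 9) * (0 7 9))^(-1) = ((0 5 7 1 9 4 10))^(-1) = (0 10 4 9 1 7 5)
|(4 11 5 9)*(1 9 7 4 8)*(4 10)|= |(1 9 8)(4 11 5 7 10)|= 15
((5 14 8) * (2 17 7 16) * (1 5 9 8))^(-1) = ((1 5 14)(2 17 7 16)(8 9))^(-1) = (1 14 5)(2 16 7 17)(8 9)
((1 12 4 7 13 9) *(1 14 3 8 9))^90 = (3 9)(8 14)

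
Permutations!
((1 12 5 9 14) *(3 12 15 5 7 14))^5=((1 15 5 9 3 12 7 14))^5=(1 12 5 14 3 15 7 9)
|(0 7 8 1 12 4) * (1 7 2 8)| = |(0 2 8 7 1 12 4)| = 7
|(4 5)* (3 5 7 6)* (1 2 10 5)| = 8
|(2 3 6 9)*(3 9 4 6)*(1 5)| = 2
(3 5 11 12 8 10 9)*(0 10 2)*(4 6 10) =[4, 1, 0, 5, 6, 11, 10, 7, 2, 3, 9, 12, 8] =(0 4 6 10 9 3 5 11 12 8 2)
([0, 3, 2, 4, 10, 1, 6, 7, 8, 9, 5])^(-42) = [0, 10, 2, 5, 1, 4, 6, 7, 8, 9, 3]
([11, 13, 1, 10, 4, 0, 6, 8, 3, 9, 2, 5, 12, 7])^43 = (0 11 5)(1 13 7 8 3 10 2)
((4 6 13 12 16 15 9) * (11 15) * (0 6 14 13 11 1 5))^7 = (0 13 11 16 9 5 14 6 12 15 1 4) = ((0 6 11 15 9 4 14 13 12 16 1 5))^7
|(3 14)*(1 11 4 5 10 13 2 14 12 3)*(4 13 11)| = 8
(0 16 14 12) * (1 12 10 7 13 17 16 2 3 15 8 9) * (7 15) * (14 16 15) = (0 2 3 7 13 17 15 8 9 1 12)(10 14) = [2, 12, 3, 7, 4, 5, 6, 13, 9, 1, 14, 11, 0, 17, 10, 8, 16, 15]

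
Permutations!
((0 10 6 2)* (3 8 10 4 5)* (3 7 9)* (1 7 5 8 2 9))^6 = (0 3 6 8)(2 9 10 4)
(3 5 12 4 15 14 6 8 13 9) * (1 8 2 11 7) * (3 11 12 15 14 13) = (1 8 3 5 15 13 9 11 7)(2 12 4 14 6) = [0, 8, 12, 5, 14, 15, 2, 1, 3, 11, 10, 7, 4, 9, 6, 13]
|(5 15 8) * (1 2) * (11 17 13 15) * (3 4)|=6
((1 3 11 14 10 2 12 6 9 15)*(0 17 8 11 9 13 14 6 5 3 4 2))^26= ((0 17 8 11 6 13 14 10)(1 4 2 12 5 3 9 15))^26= (0 8 6 14)(1 2 5 9)(3 15 4 12)(10 17 11 13)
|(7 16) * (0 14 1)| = |(0 14 1)(7 16)| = 6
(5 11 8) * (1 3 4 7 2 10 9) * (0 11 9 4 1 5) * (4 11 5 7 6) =(0 5 9 7 2 10 11 8)(1 3)(4 6) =[5, 3, 10, 1, 6, 9, 4, 2, 0, 7, 11, 8]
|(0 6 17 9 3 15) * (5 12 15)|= |(0 6 17 9 3 5 12 15)|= 8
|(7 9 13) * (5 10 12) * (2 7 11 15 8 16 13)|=|(2 7 9)(5 10 12)(8 16 13 11 15)|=15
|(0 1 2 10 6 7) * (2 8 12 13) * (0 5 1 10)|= 10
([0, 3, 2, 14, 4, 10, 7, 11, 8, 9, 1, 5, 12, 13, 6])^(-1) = (1 10 5 11 7 6 14 3)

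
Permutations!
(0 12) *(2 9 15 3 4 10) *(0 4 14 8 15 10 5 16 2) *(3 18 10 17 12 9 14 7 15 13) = (0 9 17 12 4 5 16 2 14 8 13 3 7 15 18 10) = [9, 1, 14, 7, 5, 16, 6, 15, 13, 17, 0, 11, 4, 3, 8, 18, 2, 12, 10]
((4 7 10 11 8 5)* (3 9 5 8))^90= ((3 9 5 4 7 10 11))^90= (3 11 10 7 4 5 9)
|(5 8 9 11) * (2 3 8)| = |(2 3 8 9 11 5)| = 6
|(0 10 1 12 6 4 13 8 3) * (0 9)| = |(0 10 1 12 6 4 13 8 3 9)| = 10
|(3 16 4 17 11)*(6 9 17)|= 7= |(3 16 4 6 9 17 11)|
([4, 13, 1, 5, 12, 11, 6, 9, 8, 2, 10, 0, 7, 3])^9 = (0 5 13 2 7 4 11 3 1 9 12)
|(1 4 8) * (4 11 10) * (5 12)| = |(1 11 10 4 8)(5 12)| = 10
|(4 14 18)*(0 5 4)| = 5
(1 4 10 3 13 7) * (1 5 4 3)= [0, 3, 2, 13, 10, 4, 6, 5, 8, 9, 1, 11, 12, 7]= (1 3 13 7 5 4 10)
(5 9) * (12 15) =(5 9)(12 15) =[0, 1, 2, 3, 4, 9, 6, 7, 8, 5, 10, 11, 15, 13, 14, 12]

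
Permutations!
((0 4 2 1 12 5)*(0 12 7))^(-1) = ((0 4 2 1 7)(5 12))^(-1) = (0 7 1 2 4)(5 12)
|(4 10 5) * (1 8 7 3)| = |(1 8 7 3)(4 10 5)| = 12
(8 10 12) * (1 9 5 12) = (1 9 5 12 8 10) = [0, 9, 2, 3, 4, 12, 6, 7, 10, 5, 1, 11, 8]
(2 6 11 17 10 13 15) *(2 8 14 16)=[0, 1, 6, 3, 4, 5, 11, 7, 14, 9, 13, 17, 12, 15, 16, 8, 2, 10]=(2 6 11 17 10 13 15 8 14 16)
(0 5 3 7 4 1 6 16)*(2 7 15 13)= (0 5 3 15 13 2 7 4 1 6 16)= [5, 6, 7, 15, 1, 3, 16, 4, 8, 9, 10, 11, 12, 2, 14, 13, 0]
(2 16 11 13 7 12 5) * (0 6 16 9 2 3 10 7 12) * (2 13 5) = (0 6 16 11 5 3 10 7)(2 9 13 12) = [6, 1, 9, 10, 4, 3, 16, 0, 8, 13, 7, 5, 2, 12, 14, 15, 11]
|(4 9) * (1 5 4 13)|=5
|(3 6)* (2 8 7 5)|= 4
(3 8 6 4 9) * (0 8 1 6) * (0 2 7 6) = (0 8 2 7 6 4 9 3 1) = [8, 0, 7, 1, 9, 5, 4, 6, 2, 3]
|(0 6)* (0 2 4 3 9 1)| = 7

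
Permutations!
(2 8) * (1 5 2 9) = [0, 5, 8, 3, 4, 2, 6, 7, 9, 1] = (1 5 2 8 9)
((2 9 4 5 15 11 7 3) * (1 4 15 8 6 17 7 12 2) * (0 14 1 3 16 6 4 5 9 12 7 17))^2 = ((17)(0 14 1 5 8 4 9 15 11 7 16 6)(2 12))^2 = (17)(0 1 8 9 11 16)(4 15 7 6 14 5)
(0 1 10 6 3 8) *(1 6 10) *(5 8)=(10)(0 6 3 5 8)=[6, 1, 2, 5, 4, 8, 3, 7, 0, 9, 10]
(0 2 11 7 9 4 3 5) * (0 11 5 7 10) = [2, 1, 5, 7, 3, 11, 6, 9, 8, 4, 0, 10] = (0 2 5 11 10)(3 7 9 4)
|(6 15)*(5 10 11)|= 6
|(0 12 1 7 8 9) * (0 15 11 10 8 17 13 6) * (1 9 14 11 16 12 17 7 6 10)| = 36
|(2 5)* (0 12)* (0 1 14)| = |(0 12 1 14)(2 5)| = 4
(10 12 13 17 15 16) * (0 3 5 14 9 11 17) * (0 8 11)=(0 3 5 14 9)(8 11 17 15 16 10 12 13)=[3, 1, 2, 5, 4, 14, 6, 7, 11, 0, 12, 17, 13, 8, 9, 16, 10, 15]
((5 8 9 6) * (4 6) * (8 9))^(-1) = ((4 6 5 9))^(-1) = (4 9 5 6)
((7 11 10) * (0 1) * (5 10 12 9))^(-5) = (0 1)(5 10 7 11 12 9)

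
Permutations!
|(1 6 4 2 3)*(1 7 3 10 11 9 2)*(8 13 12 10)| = 42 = |(1 6 4)(2 8 13 12 10 11 9)(3 7)|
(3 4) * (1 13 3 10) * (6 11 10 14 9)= [0, 13, 2, 4, 14, 5, 11, 7, 8, 6, 1, 10, 12, 3, 9]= (1 13 3 4 14 9 6 11 10)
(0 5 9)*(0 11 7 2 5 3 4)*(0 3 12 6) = (0 12 6)(2 5 9 11 7)(3 4) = [12, 1, 5, 4, 3, 9, 0, 2, 8, 11, 10, 7, 6]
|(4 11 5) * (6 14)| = 6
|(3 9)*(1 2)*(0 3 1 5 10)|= 7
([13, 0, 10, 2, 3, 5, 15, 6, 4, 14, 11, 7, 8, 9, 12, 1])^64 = (0 12 2 6 13 8 10 15 9 4 11 1 14 3 7)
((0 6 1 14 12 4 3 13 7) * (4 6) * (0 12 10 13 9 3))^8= (1 14 10 13 7 12 6)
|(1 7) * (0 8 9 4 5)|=|(0 8 9 4 5)(1 7)|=10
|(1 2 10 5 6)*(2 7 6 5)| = |(1 7 6)(2 10)| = 6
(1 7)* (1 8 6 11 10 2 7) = [0, 1, 7, 3, 4, 5, 11, 8, 6, 9, 2, 10] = (2 7 8 6 11 10)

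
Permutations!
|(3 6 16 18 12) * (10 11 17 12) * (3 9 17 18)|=3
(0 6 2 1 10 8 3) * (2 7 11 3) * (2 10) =(0 6 7 11 3)(1 2)(8 10) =[6, 2, 1, 0, 4, 5, 7, 11, 10, 9, 8, 3]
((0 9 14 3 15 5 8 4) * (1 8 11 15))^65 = (0 14 1 4 9 3 8)(5 15 11) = ((0 9 14 3 1 8 4)(5 11 15))^65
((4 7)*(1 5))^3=(1 5)(4 7)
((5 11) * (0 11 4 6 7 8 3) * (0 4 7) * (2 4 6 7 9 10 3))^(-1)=((0 11 5 9 10 3 6)(2 4 7 8))^(-1)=(0 6 3 10 9 5 11)(2 8 7 4)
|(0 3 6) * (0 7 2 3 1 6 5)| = 7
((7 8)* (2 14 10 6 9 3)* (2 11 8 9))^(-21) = (2 6 10 14)(3 9 7 8 11)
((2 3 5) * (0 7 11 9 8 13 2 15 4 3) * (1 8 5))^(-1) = (0 2 13 8 1 3 4 15 5 9 11 7)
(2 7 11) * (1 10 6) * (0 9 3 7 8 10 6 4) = (0 9 3 7 11 2 8 10 4)(1 6) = [9, 6, 8, 7, 0, 5, 1, 11, 10, 3, 4, 2]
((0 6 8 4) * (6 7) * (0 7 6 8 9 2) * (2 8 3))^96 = (9)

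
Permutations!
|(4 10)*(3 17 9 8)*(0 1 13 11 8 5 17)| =6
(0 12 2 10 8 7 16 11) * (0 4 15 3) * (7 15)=(0 12 2 10 8 15 3)(4 7 16 11)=[12, 1, 10, 0, 7, 5, 6, 16, 15, 9, 8, 4, 2, 13, 14, 3, 11]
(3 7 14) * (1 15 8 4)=(1 15 8 4)(3 7 14)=[0, 15, 2, 7, 1, 5, 6, 14, 4, 9, 10, 11, 12, 13, 3, 8]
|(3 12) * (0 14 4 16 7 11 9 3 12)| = |(0 14 4 16 7 11 9 3)| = 8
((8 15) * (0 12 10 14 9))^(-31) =((0 12 10 14 9)(8 15))^(-31) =(0 9 14 10 12)(8 15)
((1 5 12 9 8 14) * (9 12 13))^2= ((1 5 13 9 8 14))^2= (1 13 8)(5 9 14)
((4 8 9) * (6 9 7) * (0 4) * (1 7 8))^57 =((0 4 1 7 6 9))^57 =(0 7)(1 9)(4 6)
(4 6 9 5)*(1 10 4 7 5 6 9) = (1 10 4 9 6)(5 7) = [0, 10, 2, 3, 9, 7, 1, 5, 8, 6, 4]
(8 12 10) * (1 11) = (1 11)(8 12 10) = [0, 11, 2, 3, 4, 5, 6, 7, 12, 9, 8, 1, 10]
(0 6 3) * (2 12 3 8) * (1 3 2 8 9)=(0 6 9 1 3)(2 12)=[6, 3, 12, 0, 4, 5, 9, 7, 8, 1, 10, 11, 2]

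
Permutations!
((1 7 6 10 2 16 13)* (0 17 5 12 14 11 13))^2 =(0 5 14 13 7 10 16 17 12 11 1 6 2)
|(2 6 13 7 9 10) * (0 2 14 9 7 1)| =15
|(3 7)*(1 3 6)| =4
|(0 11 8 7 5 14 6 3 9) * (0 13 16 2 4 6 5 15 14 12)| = 56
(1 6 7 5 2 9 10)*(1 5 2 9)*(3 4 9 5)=(1 6 7 2)(3 4 9 10)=[0, 6, 1, 4, 9, 5, 7, 2, 8, 10, 3]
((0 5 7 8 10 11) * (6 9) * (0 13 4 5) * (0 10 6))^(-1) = (0 9 6 8 7 5 4 13 11 10)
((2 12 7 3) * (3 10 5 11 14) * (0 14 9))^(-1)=((0 14 3 2 12 7 10 5 11 9))^(-1)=(0 9 11 5 10 7 12 2 3 14)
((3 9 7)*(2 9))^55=(2 3 7 9)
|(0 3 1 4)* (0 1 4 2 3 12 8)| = |(0 12 8)(1 2 3 4)| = 12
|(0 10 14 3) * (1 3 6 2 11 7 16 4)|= 11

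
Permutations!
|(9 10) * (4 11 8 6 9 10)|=5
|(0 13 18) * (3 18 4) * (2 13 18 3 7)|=4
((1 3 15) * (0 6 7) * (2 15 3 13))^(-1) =((0 6 7)(1 13 2 15))^(-1) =(0 7 6)(1 15 2 13)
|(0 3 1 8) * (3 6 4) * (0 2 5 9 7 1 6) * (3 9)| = 9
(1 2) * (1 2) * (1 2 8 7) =[0, 2, 8, 3, 4, 5, 6, 1, 7] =(1 2 8 7)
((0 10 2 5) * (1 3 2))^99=(0 3)(1 5)(2 10)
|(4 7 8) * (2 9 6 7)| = 6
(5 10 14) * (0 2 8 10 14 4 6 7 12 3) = (0 2 8 10 4 6 7 12 3)(5 14) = [2, 1, 8, 0, 6, 14, 7, 12, 10, 9, 4, 11, 3, 13, 5]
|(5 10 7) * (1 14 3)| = 3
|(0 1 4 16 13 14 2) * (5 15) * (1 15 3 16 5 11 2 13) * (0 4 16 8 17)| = 18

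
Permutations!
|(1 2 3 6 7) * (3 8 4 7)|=10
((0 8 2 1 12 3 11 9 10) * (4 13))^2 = ((0 8 2 1 12 3 11 9 10)(4 13))^2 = (13)(0 2 12 11 10 8 1 3 9)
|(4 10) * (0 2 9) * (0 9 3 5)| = 4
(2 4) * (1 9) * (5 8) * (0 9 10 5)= (0 9 1 10 5 8)(2 4)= [9, 10, 4, 3, 2, 8, 6, 7, 0, 1, 5]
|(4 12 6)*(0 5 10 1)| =|(0 5 10 1)(4 12 6)| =12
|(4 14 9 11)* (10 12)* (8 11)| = |(4 14 9 8 11)(10 12)| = 10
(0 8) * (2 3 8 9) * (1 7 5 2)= (0 9 1 7 5 2 3 8)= [9, 7, 3, 8, 4, 2, 6, 5, 0, 1]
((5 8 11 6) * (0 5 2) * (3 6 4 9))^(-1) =(0 2 6 3 9 4 11 8 5)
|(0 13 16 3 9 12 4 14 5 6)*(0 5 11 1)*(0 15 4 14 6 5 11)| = 35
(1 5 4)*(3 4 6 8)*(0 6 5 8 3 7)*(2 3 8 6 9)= (0 9 2 3 4 1 6 8 7)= [9, 6, 3, 4, 1, 5, 8, 0, 7, 2]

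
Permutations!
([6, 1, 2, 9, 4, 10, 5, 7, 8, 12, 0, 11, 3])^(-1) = [10, 1, 2, 12, 4, 6, 0, 7, 8, 3, 5, 11, 9]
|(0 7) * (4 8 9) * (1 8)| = 4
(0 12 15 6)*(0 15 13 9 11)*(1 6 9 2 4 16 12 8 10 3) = (0 8 10 3 1 6 15 9 11)(2 4 16 12 13) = [8, 6, 4, 1, 16, 5, 15, 7, 10, 11, 3, 0, 13, 2, 14, 9, 12]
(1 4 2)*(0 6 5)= (0 6 5)(1 4 2)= [6, 4, 1, 3, 2, 0, 5]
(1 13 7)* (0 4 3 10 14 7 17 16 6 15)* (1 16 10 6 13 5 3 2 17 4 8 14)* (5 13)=(0 8 14 7 16 5 3 6 15)(1 13 4 2 17 10)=[8, 13, 17, 6, 2, 3, 15, 16, 14, 9, 1, 11, 12, 4, 7, 0, 5, 10]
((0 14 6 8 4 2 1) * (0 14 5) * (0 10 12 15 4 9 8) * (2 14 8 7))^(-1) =((0 5 10 12 15 4 14 6)(1 8 9 7 2))^(-1) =(0 6 14 4 15 12 10 5)(1 2 7 9 8)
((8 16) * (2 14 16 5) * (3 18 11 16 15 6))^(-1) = ((2 14 15 6 3 18 11 16 8 5))^(-1) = (2 5 8 16 11 18 3 6 15 14)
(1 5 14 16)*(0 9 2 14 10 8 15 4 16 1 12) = (0 9 2 14 1 5 10 8 15 4 16 12) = [9, 5, 14, 3, 16, 10, 6, 7, 15, 2, 8, 11, 0, 13, 1, 4, 12]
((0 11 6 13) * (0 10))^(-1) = ((0 11 6 13 10))^(-1) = (0 10 13 6 11)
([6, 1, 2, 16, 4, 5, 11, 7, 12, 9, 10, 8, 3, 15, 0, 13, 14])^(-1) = (0 14 16 3 12 8 11 6)(13 15)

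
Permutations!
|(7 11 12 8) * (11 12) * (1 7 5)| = |(1 7 12 8 5)| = 5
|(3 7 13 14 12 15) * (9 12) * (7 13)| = |(3 13 14 9 12 15)| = 6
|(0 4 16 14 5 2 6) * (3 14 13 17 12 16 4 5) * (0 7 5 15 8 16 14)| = 36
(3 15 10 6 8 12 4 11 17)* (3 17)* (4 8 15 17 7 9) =(3 17 7 9 4 11)(6 15 10)(8 12) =[0, 1, 2, 17, 11, 5, 15, 9, 12, 4, 6, 3, 8, 13, 14, 10, 16, 7]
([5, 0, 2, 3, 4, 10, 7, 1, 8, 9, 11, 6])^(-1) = [1, 7, 2, 3, 4, 0, 11, 6, 8, 9, 5, 10]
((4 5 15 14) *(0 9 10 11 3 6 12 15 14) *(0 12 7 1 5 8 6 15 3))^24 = ((0 9 10 11)(1 5 14 4 8 6 7)(3 15 12))^24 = (15)(1 4 7 14 6 5 8)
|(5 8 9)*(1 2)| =|(1 2)(5 8 9)| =6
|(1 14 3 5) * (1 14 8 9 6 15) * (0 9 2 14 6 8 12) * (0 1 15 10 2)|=|(15)(0 9 8)(1 12)(2 14 3 5 6 10)|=6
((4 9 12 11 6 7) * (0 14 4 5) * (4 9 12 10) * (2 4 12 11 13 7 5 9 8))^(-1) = (0 5 6 11 4 2 8 14)(7 13 12 10 9)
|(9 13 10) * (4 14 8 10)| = |(4 14 8 10 9 13)| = 6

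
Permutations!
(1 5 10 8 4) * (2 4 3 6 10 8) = (1 5 8 3 6 10 2 4) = [0, 5, 4, 6, 1, 8, 10, 7, 3, 9, 2]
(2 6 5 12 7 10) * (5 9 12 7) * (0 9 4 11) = (0 9 12 5 7 10 2 6 4 11) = [9, 1, 6, 3, 11, 7, 4, 10, 8, 12, 2, 0, 5]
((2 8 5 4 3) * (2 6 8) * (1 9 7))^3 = ((1 9 7)(3 6 8 5 4))^3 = (9)(3 5 6 4 8)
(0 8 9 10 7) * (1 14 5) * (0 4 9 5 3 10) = (0 8 5 1 14 3 10 7 4 9) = [8, 14, 2, 10, 9, 1, 6, 4, 5, 0, 7, 11, 12, 13, 3]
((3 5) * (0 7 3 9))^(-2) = ((0 7 3 5 9))^(-2) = (0 5 7 9 3)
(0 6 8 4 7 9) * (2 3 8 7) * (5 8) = (0 6 7 9)(2 3 5 8 4) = [6, 1, 3, 5, 2, 8, 7, 9, 4, 0]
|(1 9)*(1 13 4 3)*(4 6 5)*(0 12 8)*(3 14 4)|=6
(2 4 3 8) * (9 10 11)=(2 4 3 8)(9 10 11)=[0, 1, 4, 8, 3, 5, 6, 7, 2, 10, 11, 9]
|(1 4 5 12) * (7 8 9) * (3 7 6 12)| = 9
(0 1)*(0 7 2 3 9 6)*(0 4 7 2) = (0 1 2 3 9 6 4 7) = [1, 2, 3, 9, 7, 5, 4, 0, 8, 6]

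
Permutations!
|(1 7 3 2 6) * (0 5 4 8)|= |(0 5 4 8)(1 7 3 2 6)|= 20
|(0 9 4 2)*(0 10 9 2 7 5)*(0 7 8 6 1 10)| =|(0 2)(1 10 9 4 8 6)(5 7)| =6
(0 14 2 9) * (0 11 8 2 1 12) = (0 14 1 12)(2 9 11 8) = [14, 12, 9, 3, 4, 5, 6, 7, 2, 11, 10, 8, 0, 13, 1]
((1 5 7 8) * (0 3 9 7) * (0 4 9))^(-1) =((0 3)(1 5 4 9 7 8))^(-1) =(0 3)(1 8 7 9 4 5)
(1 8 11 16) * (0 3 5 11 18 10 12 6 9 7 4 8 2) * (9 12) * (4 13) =(0 3 5 11 16 1 2)(4 8 18 10 9 7 13)(6 12) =[3, 2, 0, 5, 8, 11, 12, 13, 18, 7, 9, 16, 6, 4, 14, 15, 1, 17, 10]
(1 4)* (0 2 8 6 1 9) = [2, 4, 8, 3, 9, 5, 1, 7, 6, 0] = (0 2 8 6 1 4 9)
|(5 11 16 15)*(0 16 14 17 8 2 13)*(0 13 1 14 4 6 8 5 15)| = |(0 16)(1 14 17 5 11 4 6 8 2)| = 18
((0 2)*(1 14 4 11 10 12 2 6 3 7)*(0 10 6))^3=((1 14 4 11 6 3 7)(2 10 12))^3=(1 11 7 4 3 14 6)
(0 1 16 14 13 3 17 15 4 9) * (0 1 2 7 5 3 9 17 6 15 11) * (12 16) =(0 2 7 5 3 6 15 4 17 11)(1 12 16 14 13 9) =[2, 12, 7, 6, 17, 3, 15, 5, 8, 1, 10, 0, 16, 9, 13, 4, 14, 11]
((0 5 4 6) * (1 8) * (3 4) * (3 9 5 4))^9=((0 4 6)(1 8)(5 9))^9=(1 8)(5 9)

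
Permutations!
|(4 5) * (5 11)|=3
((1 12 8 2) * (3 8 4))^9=(1 3)(2 4)(8 12)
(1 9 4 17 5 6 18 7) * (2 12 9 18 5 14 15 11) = (1 18 7)(2 12 9 4 17 14 15 11)(5 6) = [0, 18, 12, 3, 17, 6, 5, 1, 8, 4, 10, 2, 9, 13, 15, 11, 16, 14, 7]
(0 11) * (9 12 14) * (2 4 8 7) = (0 11)(2 4 8 7)(9 12 14) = [11, 1, 4, 3, 8, 5, 6, 2, 7, 12, 10, 0, 14, 13, 9]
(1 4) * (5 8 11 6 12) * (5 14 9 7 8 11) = (1 4)(5 11 6 12 14 9 7 8) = [0, 4, 2, 3, 1, 11, 12, 8, 5, 7, 10, 6, 14, 13, 9]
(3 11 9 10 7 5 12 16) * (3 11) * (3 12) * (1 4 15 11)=(1 4 15 11 9 10 7 5 3 12 16)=[0, 4, 2, 12, 15, 3, 6, 5, 8, 10, 7, 9, 16, 13, 14, 11, 1]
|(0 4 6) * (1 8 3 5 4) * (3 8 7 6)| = |(8)(0 1 7 6)(3 5 4)| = 12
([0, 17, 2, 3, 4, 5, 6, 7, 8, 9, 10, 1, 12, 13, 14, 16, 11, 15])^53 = (1 16 17 11 15)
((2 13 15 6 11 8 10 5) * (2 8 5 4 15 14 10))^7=((2 13 14 10 4 15 6 11 5 8))^7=(2 11 4 13 5 15 14 8 6 10)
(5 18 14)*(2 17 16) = (2 17 16)(5 18 14) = [0, 1, 17, 3, 4, 18, 6, 7, 8, 9, 10, 11, 12, 13, 5, 15, 2, 16, 14]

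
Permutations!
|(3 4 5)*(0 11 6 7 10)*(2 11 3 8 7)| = 21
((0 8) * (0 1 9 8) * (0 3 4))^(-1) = ((0 3 4)(1 9 8))^(-1) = (0 4 3)(1 8 9)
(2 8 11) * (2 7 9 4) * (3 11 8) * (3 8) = [0, 1, 8, 11, 2, 5, 6, 9, 3, 4, 10, 7] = (2 8 3 11 7 9 4)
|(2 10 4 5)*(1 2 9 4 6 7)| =|(1 2 10 6 7)(4 5 9)| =15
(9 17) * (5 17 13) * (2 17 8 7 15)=(2 17 9 13 5 8 7 15)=[0, 1, 17, 3, 4, 8, 6, 15, 7, 13, 10, 11, 12, 5, 14, 2, 16, 9]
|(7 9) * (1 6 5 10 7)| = |(1 6 5 10 7 9)| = 6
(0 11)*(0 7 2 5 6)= [11, 1, 5, 3, 4, 6, 0, 2, 8, 9, 10, 7]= (0 11 7 2 5 6)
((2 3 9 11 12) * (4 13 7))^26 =(2 3 9 11 12)(4 7 13)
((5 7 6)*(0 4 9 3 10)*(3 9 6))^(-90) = ((0 4 6 5 7 3 10))^(-90) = (0 4 6 5 7 3 10)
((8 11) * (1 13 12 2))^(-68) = ((1 13 12 2)(8 11))^(-68) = (13)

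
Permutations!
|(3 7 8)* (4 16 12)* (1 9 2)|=3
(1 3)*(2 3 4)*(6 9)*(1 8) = (1 4 2 3 8)(6 9) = [0, 4, 3, 8, 2, 5, 9, 7, 1, 6]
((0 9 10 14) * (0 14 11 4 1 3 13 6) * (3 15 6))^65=(0 9 10 11 4 1 15 6)(3 13)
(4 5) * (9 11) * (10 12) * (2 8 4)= (2 8 4 5)(9 11)(10 12)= [0, 1, 8, 3, 5, 2, 6, 7, 4, 11, 12, 9, 10]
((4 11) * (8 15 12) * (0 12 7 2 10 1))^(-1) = (0 1 10 2 7 15 8 12)(4 11)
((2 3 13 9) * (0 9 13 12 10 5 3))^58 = (13)(0 9 2)(3 10)(5 12)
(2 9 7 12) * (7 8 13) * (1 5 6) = (1 5 6)(2 9 8 13 7 12) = [0, 5, 9, 3, 4, 6, 1, 12, 13, 8, 10, 11, 2, 7]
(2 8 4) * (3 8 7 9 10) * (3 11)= (2 7 9 10 11 3 8 4)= [0, 1, 7, 8, 2, 5, 6, 9, 4, 10, 11, 3]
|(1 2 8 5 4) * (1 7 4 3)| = 10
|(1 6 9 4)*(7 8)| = 4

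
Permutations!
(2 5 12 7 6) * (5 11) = (2 11 5 12 7 6) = [0, 1, 11, 3, 4, 12, 2, 6, 8, 9, 10, 5, 7]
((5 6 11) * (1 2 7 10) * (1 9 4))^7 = ((1 2 7 10 9 4)(5 6 11))^7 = (1 2 7 10 9 4)(5 6 11)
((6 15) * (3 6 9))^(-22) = ((3 6 15 9))^(-22) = (3 15)(6 9)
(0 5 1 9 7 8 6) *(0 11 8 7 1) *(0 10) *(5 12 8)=(0 12 8 6 11 5 10)(1 9)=[12, 9, 2, 3, 4, 10, 11, 7, 6, 1, 0, 5, 8]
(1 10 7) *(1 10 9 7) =(1 9 7 10) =[0, 9, 2, 3, 4, 5, 6, 10, 8, 7, 1]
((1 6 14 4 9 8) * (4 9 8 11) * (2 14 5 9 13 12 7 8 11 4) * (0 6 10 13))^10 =(0 5 4 2)(1 7 13)(6 9 11 14)(8 12 10)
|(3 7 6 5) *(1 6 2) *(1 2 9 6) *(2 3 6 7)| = |(2 3)(5 6)(7 9)| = 2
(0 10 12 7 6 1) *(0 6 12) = (0 10)(1 6)(7 12) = [10, 6, 2, 3, 4, 5, 1, 12, 8, 9, 0, 11, 7]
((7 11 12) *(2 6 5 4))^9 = ((2 6 5 4)(7 11 12))^9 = (12)(2 6 5 4)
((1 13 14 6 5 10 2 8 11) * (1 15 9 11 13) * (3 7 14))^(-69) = (15)(2 3 6)(5 8 7)(10 13 14)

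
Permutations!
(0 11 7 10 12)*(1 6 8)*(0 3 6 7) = (0 11)(1 7 10 12 3 6 8) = [11, 7, 2, 6, 4, 5, 8, 10, 1, 9, 12, 0, 3]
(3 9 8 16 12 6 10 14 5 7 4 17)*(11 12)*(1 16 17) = (1 16 11 12 6 10 14 5 7 4)(3 9 8 17) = [0, 16, 2, 9, 1, 7, 10, 4, 17, 8, 14, 12, 6, 13, 5, 15, 11, 3]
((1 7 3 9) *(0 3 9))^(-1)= (0 3)(1 9 7)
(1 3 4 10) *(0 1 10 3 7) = [1, 7, 2, 4, 3, 5, 6, 0, 8, 9, 10] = (10)(0 1 7)(3 4)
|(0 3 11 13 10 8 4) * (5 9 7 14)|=28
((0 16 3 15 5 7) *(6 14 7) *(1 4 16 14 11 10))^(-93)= ((0 14 7)(1 4 16 3 15 5 6 11 10))^(-93)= (1 6 3)(4 11 15)(5 16 10)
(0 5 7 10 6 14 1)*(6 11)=(0 5 7 10 11 6 14 1)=[5, 0, 2, 3, 4, 7, 14, 10, 8, 9, 11, 6, 12, 13, 1]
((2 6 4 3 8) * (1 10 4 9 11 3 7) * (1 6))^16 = ((1 10 4 7 6 9 11 3 8 2))^16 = (1 11 4 8 6)(2 9 10 3 7)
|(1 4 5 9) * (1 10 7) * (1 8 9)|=12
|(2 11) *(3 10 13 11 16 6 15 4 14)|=10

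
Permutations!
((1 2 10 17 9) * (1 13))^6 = (17)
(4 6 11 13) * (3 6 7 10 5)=(3 6 11 13 4 7 10 5)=[0, 1, 2, 6, 7, 3, 11, 10, 8, 9, 5, 13, 12, 4]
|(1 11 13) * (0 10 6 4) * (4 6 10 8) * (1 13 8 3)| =|(13)(0 3 1 11 8 4)| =6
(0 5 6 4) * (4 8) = (0 5 6 8 4) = [5, 1, 2, 3, 0, 6, 8, 7, 4]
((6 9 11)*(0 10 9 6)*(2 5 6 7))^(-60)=(11)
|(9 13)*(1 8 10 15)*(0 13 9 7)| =12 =|(0 13 7)(1 8 10 15)|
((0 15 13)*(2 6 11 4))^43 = (0 15 13)(2 4 11 6)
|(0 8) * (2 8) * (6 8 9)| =5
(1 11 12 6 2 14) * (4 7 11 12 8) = [0, 12, 14, 3, 7, 5, 2, 11, 4, 9, 10, 8, 6, 13, 1] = (1 12 6 2 14)(4 7 11 8)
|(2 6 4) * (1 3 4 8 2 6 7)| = |(1 3 4 6 8 2 7)| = 7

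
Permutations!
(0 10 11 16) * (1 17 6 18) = (0 10 11 16)(1 17 6 18) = [10, 17, 2, 3, 4, 5, 18, 7, 8, 9, 11, 16, 12, 13, 14, 15, 0, 6, 1]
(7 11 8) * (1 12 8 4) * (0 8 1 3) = [8, 12, 2, 0, 3, 5, 6, 11, 7, 9, 10, 4, 1] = (0 8 7 11 4 3)(1 12)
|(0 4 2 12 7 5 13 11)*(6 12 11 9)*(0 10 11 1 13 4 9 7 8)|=|(0 9 6 12 8)(1 13 7 5 4 2)(10 11)|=30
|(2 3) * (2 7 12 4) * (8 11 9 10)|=|(2 3 7 12 4)(8 11 9 10)|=20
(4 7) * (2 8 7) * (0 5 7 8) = (8)(0 5 7 4 2) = [5, 1, 0, 3, 2, 7, 6, 4, 8]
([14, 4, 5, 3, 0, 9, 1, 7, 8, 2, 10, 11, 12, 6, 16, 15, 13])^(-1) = [4, 6, 9, 3, 1, 2, 13, 7, 8, 5, 10, 11, 12, 16, 0, 15, 14]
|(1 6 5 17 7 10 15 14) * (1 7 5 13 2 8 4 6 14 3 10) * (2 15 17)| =|(1 14 7)(2 8 4 6 13 15 3 10 17 5)| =30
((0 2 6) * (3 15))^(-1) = (0 6 2)(3 15) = ((0 2 6)(3 15))^(-1)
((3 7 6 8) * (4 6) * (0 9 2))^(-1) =((0 9 2)(3 7 4 6 8))^(-1) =(0 2 9)(3 8 6 4 7)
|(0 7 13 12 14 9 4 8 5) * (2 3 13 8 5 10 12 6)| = 36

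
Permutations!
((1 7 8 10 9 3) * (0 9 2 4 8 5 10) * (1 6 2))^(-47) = ((0 9 3 6 2 4 8)(1 7 5 10))^(-47) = (0 3 2 8 9 6 4)(1 7 5 10)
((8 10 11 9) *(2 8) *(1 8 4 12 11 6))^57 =((1 8 10 6)(2 4 12 11 9))^57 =(1 8 10 6)(2 12 9 4 11)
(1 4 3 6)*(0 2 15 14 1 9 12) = (0 2 15 14 1 4 3 6 9 12) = [2, 4, 15, 6, 3, 5, 9, 7, 8, 12, 10, 11, 0, 13, 1, 14]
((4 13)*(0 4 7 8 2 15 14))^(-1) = ((0 4 13 7 8 2 15 14))^(-1) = (0 14 15 2 8 7 13 4)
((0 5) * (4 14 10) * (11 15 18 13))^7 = (0 5)(4 14 10)(11 13 18 15)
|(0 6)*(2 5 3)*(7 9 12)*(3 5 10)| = 6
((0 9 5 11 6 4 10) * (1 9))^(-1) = ((0 1 9 5 11 6 4 10))^(-1) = (0 10 4 6 11 5 9 1)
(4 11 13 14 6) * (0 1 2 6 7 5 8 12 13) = (0 1 2 6 4 11)(5 8 12 13 14 7) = [1, 2, 6, 3, 11, 8, 4, 5, 12, 9, 10, 0, 13, 14, 7]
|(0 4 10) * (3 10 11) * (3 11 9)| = 5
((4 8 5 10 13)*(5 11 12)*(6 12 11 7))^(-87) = (4 8 7 6 12 5 10 13)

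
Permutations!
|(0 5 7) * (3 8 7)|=5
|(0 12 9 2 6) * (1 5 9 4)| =|(0 12 4 1 5 9 2 6)| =8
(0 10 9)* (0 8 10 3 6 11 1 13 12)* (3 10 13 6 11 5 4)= [10, 6, 2, 11, 3, 4, 5, 7, 13, 8, 9, 1, 0, 12]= (0 10 9 8 13 12)(1 6 5 4 3 11)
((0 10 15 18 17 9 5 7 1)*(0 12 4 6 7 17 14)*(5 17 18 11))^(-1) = ((0 10 15 11 5 18 14)(1 12 4 6 7)(9 17))^(-1) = (0 14 18 5 11 15 10)(1 7 6 4 12)(9 17)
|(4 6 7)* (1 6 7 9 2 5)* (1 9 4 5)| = 7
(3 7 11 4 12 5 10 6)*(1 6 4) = (1 6 3 7 11)(4 12 5 10) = [0, 6, 2, 7, 12, 10, 3, 11, 8, 9, 4, 1, 5]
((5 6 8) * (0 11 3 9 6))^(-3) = ((0 11 3 9 6 8 5))^(-3) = (0 6 11 8 3 5 9)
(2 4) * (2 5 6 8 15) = (2 4 5 6 8 15) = [0, 1, 4, 3, 5, 6, 8, 7, 15, 9, 10, 11, 12, 13, 14, 2]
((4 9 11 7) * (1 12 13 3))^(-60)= (13)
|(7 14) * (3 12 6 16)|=4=|(3 12 6 16)(7 14)|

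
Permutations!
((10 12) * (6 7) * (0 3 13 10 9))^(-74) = (0 12 13)(3 9 10)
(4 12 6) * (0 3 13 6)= (0 3 13 6 4 12)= [3, 1, 2, 13, 12, 5, 4, 7, 8, 9, 10, 11, 0, 6]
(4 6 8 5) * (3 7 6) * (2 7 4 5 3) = (2 7 6 8 3 4) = [0, 1, 7, 4, 2, 5, 8, 6, 3]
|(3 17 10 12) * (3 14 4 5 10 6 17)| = |(4 5 10 12 14)(6 17)| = 10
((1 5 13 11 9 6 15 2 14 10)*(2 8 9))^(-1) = ((1 5 13 11 2 14 10)(6 15 8 9))^(-1) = (1 10 14 2 11 13 5)(6 9 8 15)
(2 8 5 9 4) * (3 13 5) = [0, 1, 8, 13, 2, 9, 6, 7, 3, 4, 10, 11, 12, 5] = (2 8 3 13 5 9 4)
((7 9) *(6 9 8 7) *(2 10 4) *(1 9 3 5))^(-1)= ((1 9 6 3 5)(2 10 4)(7 8))^(-1)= (1 5 3 6 9)(2 4 10)(7 8)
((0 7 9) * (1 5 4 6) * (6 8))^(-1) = ((0 7 9)(1 5 4 8 6))^(-1) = (0 9 7)(1 6 8 4 5)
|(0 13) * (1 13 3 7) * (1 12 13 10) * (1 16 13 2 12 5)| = 8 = |(0 3 7 5 1 10 16 13)(2 12)|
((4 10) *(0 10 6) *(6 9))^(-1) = ((0 10 4 9 6))^(-1) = (0 6 9 4 10)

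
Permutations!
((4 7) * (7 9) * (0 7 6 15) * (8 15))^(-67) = (0 9 15 4 8 7 6)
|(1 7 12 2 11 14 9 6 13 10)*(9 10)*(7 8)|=24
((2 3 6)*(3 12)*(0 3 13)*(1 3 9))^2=((0 9 1 3 6 2 12 13))^2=(0 1 6 12)(2 13 9 3)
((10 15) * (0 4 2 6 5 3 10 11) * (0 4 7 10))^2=((0 7 10 15 11 4 2 6 5 3))^2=(0 10 11 2 5)(3 7 15 4 6)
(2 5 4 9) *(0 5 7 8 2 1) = [5, 0, 7, 3, 9, 4, 6, 8, 2, 1] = (0 5 4 9 1)(2 7 8)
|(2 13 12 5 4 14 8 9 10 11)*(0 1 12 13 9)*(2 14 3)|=12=|(0 1 12 5 4 3 2 9 10 11 14 8)|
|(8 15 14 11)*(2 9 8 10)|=7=|(2 9 8 15 14 11 10)|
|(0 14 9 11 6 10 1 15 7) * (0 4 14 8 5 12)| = 36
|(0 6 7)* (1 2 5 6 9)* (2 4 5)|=|(0 9 1 4 5 6 7)|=7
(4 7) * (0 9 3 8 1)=(0 9 3 8 1)(4 7)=[9, 0, 2, 8, 7, 5, 6, 4, 1, 3]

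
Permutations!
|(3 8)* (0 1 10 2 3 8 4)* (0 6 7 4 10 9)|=|(0 1 9)(2 3 10)(4 6 7)|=3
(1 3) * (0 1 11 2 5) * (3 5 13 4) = [1, 5, 13, 11, 3, 0, 6, 7, 8, 9, 10, 2, 12, 4] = (0 1 5)(2 13 4 3 11)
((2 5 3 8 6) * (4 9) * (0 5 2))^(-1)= ((0 5 3 8 6)(4 9))^(-1)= (0 6 8 3 5)(4 9)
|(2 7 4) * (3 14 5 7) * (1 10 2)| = 8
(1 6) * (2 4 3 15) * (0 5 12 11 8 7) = [5, 6, 4, 15, 3, 12, 1, 0, 7, 9, 10, 8, 11, 13, 14, 2] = (0 5 12 11 8 7)(1 6)(2 4 3 15)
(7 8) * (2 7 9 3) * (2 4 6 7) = (3 4 6 7 8 9) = [0, 1, 2, 4, 6, 5, 7, 8, 9, 3]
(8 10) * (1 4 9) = (1 4 9)(8 10) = [0, 4, 2, 3, 9, 5, 6, 7, 10, 1, 8]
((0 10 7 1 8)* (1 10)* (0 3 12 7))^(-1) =((0 1 8 3 12 7 10))^(-1) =(0 10 7 12 3 8 1)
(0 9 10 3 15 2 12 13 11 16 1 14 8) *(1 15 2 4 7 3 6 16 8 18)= (0 9 10 6 16 15 4 7 3 2 12 13 11 8)(1 14 18)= [9, 14, 12, 2, 7, 5, 16, 3, 0, 10, 6, 8, 13, 11, 18, 4, 15, 17, 1]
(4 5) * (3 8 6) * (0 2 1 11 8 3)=(0 2 1 11 8 6)(4 5)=[2, 11, 1, 3, 5, 4, 0, 7, 6, 9, 10, 8]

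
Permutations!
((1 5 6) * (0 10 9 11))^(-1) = (0 11 9 10)(1 6 5)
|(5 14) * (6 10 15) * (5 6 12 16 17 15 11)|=|(5 14 6 10 11)(12 16 17 15)|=20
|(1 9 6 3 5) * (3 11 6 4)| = 10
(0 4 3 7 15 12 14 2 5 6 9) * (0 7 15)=[4, 1, 5, 15, 3, 6, 9, 0, 8, 7, 10, 11, 14, 13, 2, 12]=(0 4 3 15 12 14 2 5 6 9 7)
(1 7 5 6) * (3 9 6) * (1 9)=(1 7 5 3)(6 9)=[0, 7, 2, 1, 4, 3, 9, 5, 8, 6]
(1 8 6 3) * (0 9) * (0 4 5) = [9, 8, 2, 1, 5, 0, 3, 7, 6, 4] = (0 9 4 5)(1 8 6 3)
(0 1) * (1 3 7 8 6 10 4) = (0 3 7 8 6 10 4 1) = [3, 0, 2, 7, 1, 5, 10, 8, 6, 9, 4]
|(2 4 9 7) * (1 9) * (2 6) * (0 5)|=|(0 5)(1 9 7 6 2 4)|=6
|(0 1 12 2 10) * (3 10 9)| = |(0 1 12 2 9 3 10)| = 7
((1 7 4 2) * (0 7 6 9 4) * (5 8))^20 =(9)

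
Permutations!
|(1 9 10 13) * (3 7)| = 4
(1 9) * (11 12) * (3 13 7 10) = (1 9)(3 13 7 10)(11 12) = [0, 9, 2, 13, 4, 5, 6, 10, 8, 1, 3, 12, 11, 7]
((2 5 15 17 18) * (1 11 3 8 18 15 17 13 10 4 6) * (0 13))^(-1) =(0 15 17 5 2 18 8 3 11 1 6 4 10 13)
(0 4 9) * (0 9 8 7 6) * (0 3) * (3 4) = (9)(0 3)(4 8 7 6) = [3, 1, 2, 0, 8, 5, 4, 6, 7, 9]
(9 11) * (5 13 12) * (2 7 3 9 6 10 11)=(2 7 3 9)(5 13 12)(6 10 11)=[0, 1, 7, 9, 4, 13, 10, 3, 8, 2, 11, 6, 5, 12]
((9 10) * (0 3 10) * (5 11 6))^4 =((0 3 10 9)(5 11 6))^4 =(5 11 6)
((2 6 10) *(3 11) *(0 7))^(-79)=((0 7)(2 6 10)(3 11))^(-79)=(0 7)(2 10 6)(3 11)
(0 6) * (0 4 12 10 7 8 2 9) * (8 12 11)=(0 6 4 11 8 2 9)(7 12 10)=[6, 1, 9, 3, 11, 5, 4, 12, 2, 0, 7, 8, 10]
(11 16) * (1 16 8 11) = [0, 16, 2, 3, 4, 5, 6, 7, 11, 9, 10, 8, 12, 13, 14, 15, 1] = (1 16)(8 11)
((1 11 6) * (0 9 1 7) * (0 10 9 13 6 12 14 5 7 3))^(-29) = (0 3 6 13)(1 14 10 11 5 9 12 7)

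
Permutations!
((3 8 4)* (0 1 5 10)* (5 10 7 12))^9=((0 1 10)(3 8 4)(5 7 12))^9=(12)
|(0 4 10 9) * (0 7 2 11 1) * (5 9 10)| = |(0 4 5 9 7 2 11 1)| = 8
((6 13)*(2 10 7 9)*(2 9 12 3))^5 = ((2 10 7 12 3)(6 13))^5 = (6 13)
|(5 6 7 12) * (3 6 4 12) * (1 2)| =|(1 2)(3 6 7)(4 12 5)| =6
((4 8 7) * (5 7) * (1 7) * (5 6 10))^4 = ((1 7 4 8 6 10 5))^4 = (1 6 7 10 4 5 8)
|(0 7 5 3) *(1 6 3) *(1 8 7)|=12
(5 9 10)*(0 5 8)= (0 5 9 10 8)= [5, 1, 2, 3, 4, 9, 6, 7, 0, 10, 8]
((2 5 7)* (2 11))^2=(2 7)(5 11)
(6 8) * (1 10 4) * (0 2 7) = [2, 10, 7, 3, 1, 5, 8, 0, 6, 9, 4] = (0 2 7)(1 10 4)(6 8)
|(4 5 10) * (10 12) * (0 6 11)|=|(0 6 11)(4 5 12 10)|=12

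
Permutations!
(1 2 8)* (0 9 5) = [9, 2, 8, 3, 4, 0, 6, 7, 1, 5] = (0 9 5)(1 2 8)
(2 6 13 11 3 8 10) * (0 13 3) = [13, 1, 6, 8, 4, 5, 3, 7, 10, 9, 2, 0, 12, 11] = (0 13 11)(2 6 3 8 10)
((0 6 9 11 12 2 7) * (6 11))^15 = ((0 11 12 2 7)(6 9))^15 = (12)(6 9)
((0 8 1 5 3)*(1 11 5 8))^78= (11)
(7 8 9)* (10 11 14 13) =(7 8 9)(10 11 14 13) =[0, 1, 2, 3, 4, 5, 6, 8, 9, 7, 11, 14, 12, 10, 13]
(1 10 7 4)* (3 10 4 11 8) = (1 4)(3 10 7 11 8) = [0, 4, 2, 10, 1, 5, 6, 11, 3, 9, 7, 8]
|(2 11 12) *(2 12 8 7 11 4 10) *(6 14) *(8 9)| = 12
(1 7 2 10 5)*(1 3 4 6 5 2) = (1 7)(2 10)(3 4 6 5) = [0, 7, 10, 4, 6, 3, 5, 1, 8, 9, 2]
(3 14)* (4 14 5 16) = (3 5 16 4 14) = [0, 1, 2, 5, 14, 16, 6, 7, 8, 9, 10, 11, 12, 13, 3, 15, 4]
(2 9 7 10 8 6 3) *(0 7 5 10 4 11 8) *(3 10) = (0 7 4 11 8 6 10)(2 9 5 3) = [7, 1, 9, 2, 11, 3, 10, 4, 6, 5, 0, 8]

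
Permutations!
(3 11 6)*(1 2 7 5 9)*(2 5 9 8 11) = (1 5 8 11 6 3 2 7 9) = [0, 5, 7, 2, 4, 8, 3, 9, 11, 1, 10, 6]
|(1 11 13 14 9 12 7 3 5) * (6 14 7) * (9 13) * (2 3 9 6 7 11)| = 12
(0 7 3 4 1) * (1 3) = [7, 0, 2, 4, 3, 5, 6, 1] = (0 7 1)(3 4)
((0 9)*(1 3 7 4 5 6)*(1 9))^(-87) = ((0 1 3 7 4 5 6 9))^(-87) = (0 1 3 7 4 5 6 9)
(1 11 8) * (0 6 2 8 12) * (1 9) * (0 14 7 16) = [6, 11, 8, 3, 4, 5, 2, 16, 9, 1, 10, 12, 14, 13, 7, 15, 0] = (0 6 2 8 9 1 11 12 14 7 16)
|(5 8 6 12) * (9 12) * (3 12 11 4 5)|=6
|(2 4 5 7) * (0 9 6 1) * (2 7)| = 12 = |(0 9 6 1)(2 4 5)|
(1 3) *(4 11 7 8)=[0, 3, 2, 1, 11, 5, 6, 8, 4, 9, 10, 7]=(1 3)(4 11 7 8)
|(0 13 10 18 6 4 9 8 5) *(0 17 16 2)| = |(0 13 10 18 6 4 9 8 5 17 16 2)| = 12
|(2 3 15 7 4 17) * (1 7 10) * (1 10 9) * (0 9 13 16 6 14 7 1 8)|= 30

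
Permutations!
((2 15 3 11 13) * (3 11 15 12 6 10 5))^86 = (2 3 12 15 6 11 10 13 5)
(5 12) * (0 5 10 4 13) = (0 5 12 10 4 13) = [5, 1, 2, 3, 13, 12, 6, 7, 8, 9, 4, 11, 10, 0]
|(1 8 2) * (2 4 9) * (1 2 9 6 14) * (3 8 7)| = |(1 7 3 8 4 6 14)| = 7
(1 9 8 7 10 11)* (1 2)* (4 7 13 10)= [0, 9, 1, 3, 7, 5, 6, 4, 13, 8, 11, 2, 12, 10]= (1 9 8 13 10 11 2)(4 7)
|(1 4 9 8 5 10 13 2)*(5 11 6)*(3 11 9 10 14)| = |(1 4 10 13 2)(3 11 6 5 14)(8 9)| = 10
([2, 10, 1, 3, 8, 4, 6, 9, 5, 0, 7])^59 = [9, 2, 0, 3, 5, 8, 6, 10, 4, 7, 1]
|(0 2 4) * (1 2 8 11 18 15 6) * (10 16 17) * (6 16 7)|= 13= |(0 8 11 18 15 16 17 10 7 6 1 2 4)|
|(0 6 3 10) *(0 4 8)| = |(0 6 3 10 4 8)| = 6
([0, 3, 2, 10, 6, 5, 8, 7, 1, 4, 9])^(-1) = (1 8 6 4 9 10 3)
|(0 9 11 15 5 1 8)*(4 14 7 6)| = 28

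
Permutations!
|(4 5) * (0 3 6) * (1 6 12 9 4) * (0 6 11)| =|(0 3 12 9 4 5 1 11)| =8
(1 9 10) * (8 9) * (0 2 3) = (0 2 3)(1 8 9 10) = [2, 8, 3, 0, 4, 5, 6, 7, 9, 10, 1]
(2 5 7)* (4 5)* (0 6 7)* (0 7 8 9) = (0 6 8 9)(2 4 5 7) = [6, 1, 4, 3, 5, 7, 8, 2, 9, 0]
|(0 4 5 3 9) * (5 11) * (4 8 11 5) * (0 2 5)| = |(0 8 11 4)(2 5 3 9)| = 4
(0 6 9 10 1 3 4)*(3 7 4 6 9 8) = (0 9 10 1 7 4)(3 6 8) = [9, 7, 2, 6, 0, 5, 8, 4, 3, 10, 1]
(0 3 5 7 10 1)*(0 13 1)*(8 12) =(0 3 5 7 10)(1 13)(8 12) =[3, 13, 2, 5, 4, 7, 6, 10, 12, 9, 0, 11, 8, 1]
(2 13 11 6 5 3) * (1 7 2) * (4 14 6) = [0, 7, 13, 1, 14, 3, 5, 2, 8, 9, 10, 4, 12, 11, 6] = (1 7 2 13 11 4 14 6 5 3)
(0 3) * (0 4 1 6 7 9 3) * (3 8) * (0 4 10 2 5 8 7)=[4, 6, 5, 10, 1, 8, 0, 9, 3, 7, 2]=(0 4 1 6)(2 5 8 3 10)(7 9)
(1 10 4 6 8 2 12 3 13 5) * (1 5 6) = (1 10 4)(2 12 3 13 6 8) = [0, 10, 12, 13, 1, 5, 8, 7, 2, 9, 4, 11, 3, 6]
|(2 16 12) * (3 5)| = |(2 16 12)(3 5)| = 6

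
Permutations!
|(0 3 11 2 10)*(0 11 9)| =|(0 3 9)(2 10 11)| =3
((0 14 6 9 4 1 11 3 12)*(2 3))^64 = (0 4 3 6 11)(1 12 9 2 14)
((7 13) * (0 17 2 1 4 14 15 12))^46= (0 15 4 2)(1 17 12 14)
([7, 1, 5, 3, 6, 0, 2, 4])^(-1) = (0 5 2 6 4 7)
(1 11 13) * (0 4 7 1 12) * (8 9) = (0 4 7 1 11 13 12)(8 9) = [4, 11, 2, 3, 7, 5, 6, 1, 9, 8, 10, 13, 0, 12]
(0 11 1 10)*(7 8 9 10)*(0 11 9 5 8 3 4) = (0 9 10 11 1 7 3 4)(5 8) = [9, 7, 2, 4, 0, 8, 6, 3, 5, 10, 11, 1]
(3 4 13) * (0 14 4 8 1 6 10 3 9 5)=(0 14 4 13 9 5)(1 6 10 3 8)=[14, 6, 2, 8, 13, 0, 10, 7, 1, 5, 3, 11, 12, 9, 4]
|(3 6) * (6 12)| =|(3 12 6)| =3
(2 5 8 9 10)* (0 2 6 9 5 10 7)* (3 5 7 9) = (0 2 10 6 3 5 8 7) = [2, 1, 10, 5, 4, 8, 3, 0, 7, 9, 6]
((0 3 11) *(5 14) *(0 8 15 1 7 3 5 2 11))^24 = ((0 5 14 2 11 8 15 1 7 3))^24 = (0 11 7 14 15)(1 5 8 3 2)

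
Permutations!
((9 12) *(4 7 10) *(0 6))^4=(12)(4 7 10)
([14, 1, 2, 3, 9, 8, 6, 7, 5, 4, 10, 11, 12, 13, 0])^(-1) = [14, 1, 2, 3, 9, 8, 6, 7, 5, 4, 10, 11, 12, 13, 0]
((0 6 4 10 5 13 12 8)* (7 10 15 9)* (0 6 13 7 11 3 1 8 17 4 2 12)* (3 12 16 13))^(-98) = ((0 3 1 8 6 2 16 13)(4 15 9 11 12 17)(5 7 10))^(-98) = (0 16 6 1)(2 8 3 13)(4 12 9)(5 7 10)(11 15 17)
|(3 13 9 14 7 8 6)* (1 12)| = |(1 12)(3 13 9 14 7 8 6)| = 14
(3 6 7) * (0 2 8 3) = (0 2 8 3 6 7) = [2, 1, 8, 6, 4, 5, 7, 0, 3]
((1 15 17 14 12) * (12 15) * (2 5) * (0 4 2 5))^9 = ((0 4 2)(1 12)(14 15 17))^9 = (17)(1 12)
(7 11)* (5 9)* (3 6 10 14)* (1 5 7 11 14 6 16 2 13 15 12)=(1 5 9 7 14 3 16 2 13 15 12)(6 10)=[0, 5, 13, 16, 4, 9, 10, 14, 8, 7, 6, 11, 1, 15, 3, 12, 2]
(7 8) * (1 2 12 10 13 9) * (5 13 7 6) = (1 2 12 10 7 8 6 5 13 9) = [0, 2, 12, 3, 4, 13, 5, 8, 6, 1, 7, 11, 10, 9]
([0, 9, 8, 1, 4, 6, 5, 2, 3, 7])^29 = [0, 3, 7, 8, 4, 6, 5, 9, 2, 1]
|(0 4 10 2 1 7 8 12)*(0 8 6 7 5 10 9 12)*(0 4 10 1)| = |(0 10 2)(1 5)(4 9 12 8)(6 7)| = 12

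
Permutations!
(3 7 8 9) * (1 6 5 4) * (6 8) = [0, 8, 2, 7, 1, 4, 5, 6, 9, 3] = (1 8 9 3 7 6 5 4)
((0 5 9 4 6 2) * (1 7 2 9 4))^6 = (0 7 9 4)(1 6 5 2)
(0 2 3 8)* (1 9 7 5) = (0 2 3 8)(1 9 7 5) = [2, 9, 3, 8, 4, 1, 6, 5, 0, 7]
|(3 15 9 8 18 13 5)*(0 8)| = 8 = |(0 8 18 13 5 3 15 9)|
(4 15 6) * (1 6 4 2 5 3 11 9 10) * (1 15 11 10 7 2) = (1 6)(2 5 3 10 15 4 11 9 7) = [0, 6, 5, 10, 11, 3, 1, 2, 8, 7, 15, 9, 12, 13, 14, 4]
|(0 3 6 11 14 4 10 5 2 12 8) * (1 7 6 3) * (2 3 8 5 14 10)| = |(0 1 7 6 11 10 14 4 2 12 5 3 8)| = 13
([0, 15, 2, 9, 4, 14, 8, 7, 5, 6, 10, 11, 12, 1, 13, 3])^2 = (1 3 6 5 13 15 9 8 14)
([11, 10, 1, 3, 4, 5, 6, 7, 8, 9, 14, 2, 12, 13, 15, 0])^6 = [15, 2, 11, 3, 4, 5, 6, 7, 8, 9, 1, 0, 12, 13, 10, 14]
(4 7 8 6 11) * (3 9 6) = (3 9 6 11 4 7 8) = [0, 1, 2, 9, 7, 5, 11, 8, 3, 6, 10, 4]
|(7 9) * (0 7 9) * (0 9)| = |(0 7 9)| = 3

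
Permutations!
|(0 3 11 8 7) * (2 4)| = |(0 3 11 8 7)(2 4)| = 10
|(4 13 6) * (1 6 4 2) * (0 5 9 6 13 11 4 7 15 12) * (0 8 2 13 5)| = |(1 5 9 6 13 7 15 12 8 2)(4 11)| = 10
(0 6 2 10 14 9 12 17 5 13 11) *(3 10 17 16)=(0 6 2 17 5 13 11)(3 10 14 9 12 16)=[6, 1, 17, 10, 4, 13, 2, 7, 8, 12, 14, 0, 16, 11, 9, 15, 3, 5]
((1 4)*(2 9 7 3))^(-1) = (1 4)(2 3 7 9)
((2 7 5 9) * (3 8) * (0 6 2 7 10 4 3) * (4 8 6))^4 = (0 2 4 10 3 8 6)(5 9 7)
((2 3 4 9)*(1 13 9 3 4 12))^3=(1 2 12 9 3 13 4)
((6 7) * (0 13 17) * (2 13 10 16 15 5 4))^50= (0 4 10 2 16 13 15 17 5)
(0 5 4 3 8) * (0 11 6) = (0 5 4 3 8 11 6) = [5, 1, 2, 8, 3, 4, 0, 7, 11, 9, 10, 6]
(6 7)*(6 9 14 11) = (6 7 9 14 11) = [0, 1, 2, 3, 4, 5, 7, 9, 8, 14, 10, 6, 12, 13, 11]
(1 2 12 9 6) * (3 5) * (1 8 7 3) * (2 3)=[0, 3, 12, 5, 4, 1, 8, 2, 7, 6, 10, 11, 9]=(1 3 5)(2 12 9 6 8 7)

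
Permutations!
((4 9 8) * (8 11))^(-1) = ((4 9 11 8))^(-1) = (4 8 11 9)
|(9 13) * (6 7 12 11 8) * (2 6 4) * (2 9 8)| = 20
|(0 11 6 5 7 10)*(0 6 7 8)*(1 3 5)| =9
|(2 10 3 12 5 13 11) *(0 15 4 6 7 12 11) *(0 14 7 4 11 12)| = 22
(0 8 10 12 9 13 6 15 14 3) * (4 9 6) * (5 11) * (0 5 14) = [8, 1, 2, 5, 9, 11, 15, 7, 10, 13, 12, 14, 6, 4, 3, 0] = (0 8 10 12 6 15)(3 5 11 14)(4 9 13)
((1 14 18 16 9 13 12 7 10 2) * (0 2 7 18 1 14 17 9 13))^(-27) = (0 1)(2 17)(7 10)(9 14)(12 18 16 13)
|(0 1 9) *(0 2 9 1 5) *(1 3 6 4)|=|(0 5)(1 3 6 4)(2 9)|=4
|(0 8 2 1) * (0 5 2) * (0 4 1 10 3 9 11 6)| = 11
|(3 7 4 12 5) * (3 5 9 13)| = |(3 7 4 12 9 13)| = 6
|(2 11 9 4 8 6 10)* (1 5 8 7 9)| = |(1 5 8 6 10 2 11)(4 7 9)| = 21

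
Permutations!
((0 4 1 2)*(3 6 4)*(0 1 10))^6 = (0 3 6 4 10)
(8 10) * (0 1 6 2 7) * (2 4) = (0 1 6 4 2 7)(8 10) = [1, 6, 7, 3, 2, 5, 4, 0, 10, 9, 8]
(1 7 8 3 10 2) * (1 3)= (1 7 8)(2 3 10)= [0, 7, 3, 10, 4, 5, 6, 8, 1, 9, 2]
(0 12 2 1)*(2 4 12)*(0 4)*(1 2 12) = (0 12)(1 4) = [12, 4, 2, 3, 1, 5, 6, 7, 8, 9, 10, 11, 0]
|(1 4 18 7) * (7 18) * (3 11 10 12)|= |(18)(1 4 7)(3 11 10 12)|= 12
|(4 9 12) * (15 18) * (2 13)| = |(2 13)(4 9 12)(15 18)| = 6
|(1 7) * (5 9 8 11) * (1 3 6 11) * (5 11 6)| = |(11)(1 7 3 5 9 8)| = 6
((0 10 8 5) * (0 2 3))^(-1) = ((0 10 8 5 2 3))^(-1) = (0 3 2 5 8 10)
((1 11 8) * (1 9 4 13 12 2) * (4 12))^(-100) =((1 11 8 9 12 2)(4 13))^(-100) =(13)(1 8 12)(2 11 9)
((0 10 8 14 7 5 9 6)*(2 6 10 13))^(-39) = (0 13 2 6)(5 8)(7 10)(9 14)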